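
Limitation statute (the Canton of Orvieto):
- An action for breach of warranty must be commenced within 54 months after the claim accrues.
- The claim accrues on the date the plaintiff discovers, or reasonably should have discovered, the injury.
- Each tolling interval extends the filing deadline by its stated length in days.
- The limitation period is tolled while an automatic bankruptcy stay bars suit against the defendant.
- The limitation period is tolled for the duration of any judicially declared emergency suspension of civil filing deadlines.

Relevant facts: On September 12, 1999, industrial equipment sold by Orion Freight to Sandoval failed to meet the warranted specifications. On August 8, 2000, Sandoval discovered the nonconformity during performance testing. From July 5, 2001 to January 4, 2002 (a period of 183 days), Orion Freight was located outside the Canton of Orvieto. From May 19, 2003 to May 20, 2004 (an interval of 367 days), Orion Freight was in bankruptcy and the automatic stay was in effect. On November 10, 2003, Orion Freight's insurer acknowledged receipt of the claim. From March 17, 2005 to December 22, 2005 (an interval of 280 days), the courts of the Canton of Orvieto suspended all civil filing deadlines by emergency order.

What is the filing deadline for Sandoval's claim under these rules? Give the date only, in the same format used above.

Under the discovery rule, the claim accrued on August 8, 2000, when Sandoval discovered the injury — not on the September 12, 1999 date of the underlying act.
Adding the 54 months base period to August 8, 2000 gives a deadline of February 8, 2005, before any tolling.
The period was tolled for 367 days by the automatic bankruptcy stay (May 19, 2003 to May 20, 2004), pushing the deadline to February 10, 2006.
The emergency suspension of filing deadlines from March 17, 2005 to December 22, 2005 tolled the period for 280 days, extending the deadline to November 17, 2006.
Although the defendant's absence ran from July 5, 2001 to January 4, 2002, the stated rules do not make that a tolling event, so it is disregarded.
The other events in the timeline have no effect on the limitation period under the stated rules.

November 17, 2006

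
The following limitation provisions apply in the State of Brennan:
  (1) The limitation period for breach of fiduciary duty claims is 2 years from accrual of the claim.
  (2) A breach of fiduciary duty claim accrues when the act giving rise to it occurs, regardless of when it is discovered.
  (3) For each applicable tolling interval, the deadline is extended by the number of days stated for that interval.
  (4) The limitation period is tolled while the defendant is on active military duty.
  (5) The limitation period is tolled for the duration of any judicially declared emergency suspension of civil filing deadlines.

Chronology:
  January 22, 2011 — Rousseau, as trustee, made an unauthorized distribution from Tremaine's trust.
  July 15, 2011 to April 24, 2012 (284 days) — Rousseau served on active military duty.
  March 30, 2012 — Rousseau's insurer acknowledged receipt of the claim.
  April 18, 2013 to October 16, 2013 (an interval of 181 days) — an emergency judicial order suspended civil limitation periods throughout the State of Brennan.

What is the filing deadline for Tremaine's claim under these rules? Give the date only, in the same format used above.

May 2, 2014

The claim accrued on January 22, 2011, when the wrongful act occurred.
The untolled deadline — 2 years after January 22, 2011 — is January 22, 2013.
The defendant's active military service from July 15, 2011 to April 24, 2012 tolled the period for 284 days, extending the deadline to November 2, 2013.
Because the emergency suspension of filing deadlines ran from April 18, 2013 to October 16, 2013, the deadline is extended by 181 days to May 2, 2014.
None of the other events listed affects the running of the period under the stated rules.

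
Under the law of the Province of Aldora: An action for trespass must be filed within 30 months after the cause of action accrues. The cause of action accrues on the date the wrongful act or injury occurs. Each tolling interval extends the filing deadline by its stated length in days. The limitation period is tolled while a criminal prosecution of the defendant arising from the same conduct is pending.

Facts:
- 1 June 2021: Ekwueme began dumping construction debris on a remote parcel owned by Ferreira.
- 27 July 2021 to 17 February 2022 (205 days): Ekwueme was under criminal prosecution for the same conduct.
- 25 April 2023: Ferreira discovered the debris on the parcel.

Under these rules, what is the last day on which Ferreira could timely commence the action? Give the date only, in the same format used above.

Because the rule ties accrual to occurrence, the claim accrued on 1 June 2021, not on the 25 April 2023 discovery date.
The untolled deadline — 30 months after 1 June 2021 — is 1 December 2023.
The pending criminal prosecution from 27 July 2021 to 17 February 2022 tolled the period for 205 days, extending the deadline to 23 June 2024.

23 June 2024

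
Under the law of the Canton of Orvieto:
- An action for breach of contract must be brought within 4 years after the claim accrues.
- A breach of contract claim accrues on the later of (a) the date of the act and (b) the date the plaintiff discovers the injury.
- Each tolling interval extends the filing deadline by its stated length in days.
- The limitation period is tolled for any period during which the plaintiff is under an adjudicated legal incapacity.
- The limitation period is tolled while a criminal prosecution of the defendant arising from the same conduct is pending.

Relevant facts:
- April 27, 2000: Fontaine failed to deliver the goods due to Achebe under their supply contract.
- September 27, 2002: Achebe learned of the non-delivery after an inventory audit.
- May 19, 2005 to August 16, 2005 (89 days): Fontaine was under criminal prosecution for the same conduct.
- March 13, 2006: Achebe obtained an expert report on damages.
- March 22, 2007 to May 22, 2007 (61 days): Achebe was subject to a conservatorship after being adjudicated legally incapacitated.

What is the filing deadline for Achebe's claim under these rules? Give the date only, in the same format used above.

Taking the later of the act (April 27, 2000) and discovery (September 27, 2002), the claim accrued on September 27, 2002.
4 years from September 27, 2002 is September 27, 2006.
Because the pending criminal prosecution ran from May 19, 2005 to August 16, 2005, the deadline is extended by 89 days to December 25, 2006.
By the time the plaintiff's legal incapacity began on March 22, 2007, the limitation period had already expired on December 25, 2006; that interval cannot revive it.
The other events in the timeline have no effect on the limitation period under the stated rules.

December 25, 2006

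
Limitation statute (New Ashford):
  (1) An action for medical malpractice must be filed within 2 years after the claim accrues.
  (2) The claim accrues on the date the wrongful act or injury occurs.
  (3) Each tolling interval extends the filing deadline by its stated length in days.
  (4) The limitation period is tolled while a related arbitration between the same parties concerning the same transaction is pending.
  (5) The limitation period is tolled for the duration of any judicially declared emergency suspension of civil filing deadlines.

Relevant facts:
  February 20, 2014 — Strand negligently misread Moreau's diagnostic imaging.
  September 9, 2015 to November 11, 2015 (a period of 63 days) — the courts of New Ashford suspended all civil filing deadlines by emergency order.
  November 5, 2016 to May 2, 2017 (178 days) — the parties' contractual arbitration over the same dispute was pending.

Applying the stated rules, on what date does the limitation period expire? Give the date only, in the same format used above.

The claim accrued on February 20, 2014, when the wrongful act occurred.
The untolled deadline — 2 years after February 20, 2014 — is February 20, 2016.
Because the emergency suspension of filing deadlines ran from September 9, 2015 to November 11, 2015, the deadline is extended by 63 days to April 23, 2016.
The pending related arbitration starting November 5, 2016 came too late — the period had run on April 23, 2016 — and so does not extend the deadline.

April 23, 2016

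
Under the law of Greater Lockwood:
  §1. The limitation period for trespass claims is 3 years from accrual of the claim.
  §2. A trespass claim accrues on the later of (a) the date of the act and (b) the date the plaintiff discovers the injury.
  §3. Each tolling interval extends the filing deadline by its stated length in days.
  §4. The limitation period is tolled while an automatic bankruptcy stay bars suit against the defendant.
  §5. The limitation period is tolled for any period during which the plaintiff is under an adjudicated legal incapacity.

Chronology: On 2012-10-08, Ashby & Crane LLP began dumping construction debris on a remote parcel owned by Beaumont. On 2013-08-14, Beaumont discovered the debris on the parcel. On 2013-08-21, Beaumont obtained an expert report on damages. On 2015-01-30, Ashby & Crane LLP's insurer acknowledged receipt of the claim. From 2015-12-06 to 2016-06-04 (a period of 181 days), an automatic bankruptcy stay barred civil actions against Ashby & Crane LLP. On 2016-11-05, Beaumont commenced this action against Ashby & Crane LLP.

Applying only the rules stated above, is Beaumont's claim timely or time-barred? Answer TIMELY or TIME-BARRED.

TIMELY

Taking the later of the act (2012-10-08) and discovery (2013-08-14), the claim accrued on 2013-08-14.
The untolled deadline — 3 years after 2013-08-14 — is 2016-08-14.
Because the automatic bankruptcy stay ran from 2015-12-06 to 2016-06-04, the deadline is extended by 181 days to 2017-02-11.
The other events in the timeline have no effect on the limitation period under the stated rules.
Filing on 2016-11-05 beat the 2017-02-11 deadline — the action is timely.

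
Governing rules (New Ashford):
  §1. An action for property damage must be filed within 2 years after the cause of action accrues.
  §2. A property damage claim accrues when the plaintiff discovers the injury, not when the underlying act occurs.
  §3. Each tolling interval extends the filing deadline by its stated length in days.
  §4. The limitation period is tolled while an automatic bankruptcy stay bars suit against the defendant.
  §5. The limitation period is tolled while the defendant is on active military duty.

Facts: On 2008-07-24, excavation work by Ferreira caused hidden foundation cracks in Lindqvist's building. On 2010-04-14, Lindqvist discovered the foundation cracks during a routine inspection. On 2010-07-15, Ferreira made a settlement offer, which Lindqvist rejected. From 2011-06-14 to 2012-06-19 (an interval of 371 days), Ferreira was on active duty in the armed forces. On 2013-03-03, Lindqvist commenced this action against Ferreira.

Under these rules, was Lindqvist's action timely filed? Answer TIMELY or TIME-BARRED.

Accrual is tied to discovery, so the period began on 2010-04-14 rather than on 2008-07-24 when the act occurred.
The untolled deadline — 2 years after 2010-04-14 — is 2012-04-14.
The defendant's active military service from 2011-06-14 to 2012-06-19 tolled the period for 371 days, extending the deadline to 2013-04-20.
Nothing else in the chronology tolls or restarts the period.
Lindqvist filed on 2013-03-03, before the 2013-04-20 deadline, so the action is timely.

TIMELY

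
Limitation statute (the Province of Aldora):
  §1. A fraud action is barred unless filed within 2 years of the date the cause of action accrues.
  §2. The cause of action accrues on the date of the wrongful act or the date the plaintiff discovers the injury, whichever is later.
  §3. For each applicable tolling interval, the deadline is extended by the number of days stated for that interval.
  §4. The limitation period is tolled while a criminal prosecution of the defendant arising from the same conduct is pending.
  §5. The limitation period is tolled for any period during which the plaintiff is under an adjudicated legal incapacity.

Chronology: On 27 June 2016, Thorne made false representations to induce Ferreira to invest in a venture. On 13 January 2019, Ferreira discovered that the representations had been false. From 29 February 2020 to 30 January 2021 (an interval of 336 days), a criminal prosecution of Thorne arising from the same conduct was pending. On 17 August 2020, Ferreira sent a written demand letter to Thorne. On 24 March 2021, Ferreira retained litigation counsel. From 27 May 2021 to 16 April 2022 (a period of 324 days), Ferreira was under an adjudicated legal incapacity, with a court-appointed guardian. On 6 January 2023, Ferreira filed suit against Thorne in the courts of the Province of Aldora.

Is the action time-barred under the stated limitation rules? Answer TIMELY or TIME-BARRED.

TIME-BARRED

Taking the later of the act (27 June 2016) and discovery (13 January 2019), the claim accrued on 13 January 2019.
The untolled deadline — 2 years after 13 January 2019 — is 13 January 2021.
Because the pending criminal prosecution ran from 29 February 2020 to 30 January 2021, the deadline is extended by 336 days to 15 December 2021.
The period was tolled for 324 days by the plaintiff's legal incapacity (27 May 2021 to 16 April 2022), pushing the deadline to 4 November 2022.
The other events in the timeline have no effect on the limitation period under the stated rules.
Filing on 6 January 2023 missed the 4 November 2022 deadline — the action is time-barred.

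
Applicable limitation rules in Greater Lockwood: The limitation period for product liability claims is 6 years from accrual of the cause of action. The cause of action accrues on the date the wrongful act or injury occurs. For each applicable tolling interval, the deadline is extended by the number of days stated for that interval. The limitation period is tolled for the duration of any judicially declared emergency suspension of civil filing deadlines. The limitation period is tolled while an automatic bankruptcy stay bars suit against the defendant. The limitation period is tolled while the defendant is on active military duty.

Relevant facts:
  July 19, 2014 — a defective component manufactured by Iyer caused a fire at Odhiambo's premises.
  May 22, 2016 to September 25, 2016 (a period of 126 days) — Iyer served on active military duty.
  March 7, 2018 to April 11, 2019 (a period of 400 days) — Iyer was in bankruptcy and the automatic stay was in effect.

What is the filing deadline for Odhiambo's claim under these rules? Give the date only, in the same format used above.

The cause of action accrued on July 19, 2014, the date of the act.
Adding the 6 years base period to July 19, 2014 gives a deadline of July 19, 2020, before any tolling.
Because the defendant's active military service ran from May 22, 2016 to September 25, 2016, the deadline is extended by 126 days to November 22, 2020.
The period was tolled for 400 days by the automatic bankruptcy stay (March 7, 2018 to April 11, 2019), pushing the deadline to December 27, 2021.

December 27, 2021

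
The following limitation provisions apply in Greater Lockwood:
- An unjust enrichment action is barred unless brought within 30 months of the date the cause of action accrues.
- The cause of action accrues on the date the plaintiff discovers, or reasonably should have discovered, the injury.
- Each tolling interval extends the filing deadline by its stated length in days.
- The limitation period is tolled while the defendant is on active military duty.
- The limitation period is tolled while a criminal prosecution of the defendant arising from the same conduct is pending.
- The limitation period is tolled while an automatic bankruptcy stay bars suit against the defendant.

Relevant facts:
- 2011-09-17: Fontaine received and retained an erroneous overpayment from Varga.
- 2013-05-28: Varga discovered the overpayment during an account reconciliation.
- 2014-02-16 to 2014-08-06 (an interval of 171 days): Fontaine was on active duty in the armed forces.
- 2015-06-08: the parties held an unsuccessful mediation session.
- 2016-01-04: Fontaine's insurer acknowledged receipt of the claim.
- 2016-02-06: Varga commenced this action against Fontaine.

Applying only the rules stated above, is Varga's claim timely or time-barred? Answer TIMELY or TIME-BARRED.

The claim did not accrue until Varga discovered the injury on 2013-05-28; the 2011-09-17 act date does not start the clock under the stated rule.
The untolled deadline — 30 months after 2013-05-28 — is 2015-11-28.
The period was tolled for 171 days by the defendant's active military service (2014-02-16 to 2014-08-06), pushing the deadline to 2016-05-17.
None of the other events listed affects the running of the period under the stated rules.
Filing on 2016-02-06 beat the 2016-05-17 deadline — the action is timely.

TIMELY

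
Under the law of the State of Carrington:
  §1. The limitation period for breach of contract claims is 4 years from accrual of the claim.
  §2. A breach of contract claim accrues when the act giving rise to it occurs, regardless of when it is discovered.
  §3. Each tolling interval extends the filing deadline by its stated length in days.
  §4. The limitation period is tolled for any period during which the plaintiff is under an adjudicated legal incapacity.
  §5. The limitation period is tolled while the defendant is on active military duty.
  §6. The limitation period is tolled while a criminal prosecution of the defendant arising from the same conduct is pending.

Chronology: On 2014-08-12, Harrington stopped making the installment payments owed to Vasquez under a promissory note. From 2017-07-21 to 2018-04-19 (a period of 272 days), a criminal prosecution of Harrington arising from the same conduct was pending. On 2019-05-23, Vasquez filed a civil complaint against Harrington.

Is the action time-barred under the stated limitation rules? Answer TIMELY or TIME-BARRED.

TIME-BARRED

The claim accrued on 2014-08-12, the date of the act.
The untolled deadline — 4 years after 2014-08-12 — is 2018-08-12.
The pending criminal prosecution from 2017-07-21 to 2018-04-19 tolled the period for 272 days, extending the deadline to 2019-05-11.
The 2019-05-23 filing falls after the 2019-05-11 deadline; the claim is time-barred.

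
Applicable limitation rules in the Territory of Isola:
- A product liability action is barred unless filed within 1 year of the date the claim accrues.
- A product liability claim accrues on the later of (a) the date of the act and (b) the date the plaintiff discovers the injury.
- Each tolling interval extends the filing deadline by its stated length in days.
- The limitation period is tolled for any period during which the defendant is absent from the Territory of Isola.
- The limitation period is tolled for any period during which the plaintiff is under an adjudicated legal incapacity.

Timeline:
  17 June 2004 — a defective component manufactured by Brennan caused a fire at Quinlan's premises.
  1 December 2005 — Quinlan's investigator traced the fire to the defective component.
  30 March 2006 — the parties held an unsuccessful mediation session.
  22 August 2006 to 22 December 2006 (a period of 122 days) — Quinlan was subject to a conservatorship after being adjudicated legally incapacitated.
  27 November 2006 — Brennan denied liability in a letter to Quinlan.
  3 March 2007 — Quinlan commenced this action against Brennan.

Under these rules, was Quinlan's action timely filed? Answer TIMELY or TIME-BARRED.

Taking the later of the act (17 June 2004) and discovery (1 December 2005), the claim accrued on 1 December 2005.
Adding the 1 year base period to 1 December 2005 gives a deadline of 1 December 2006, before any tolling.
The period was tolled for 122 days by the plaintiff's legal incapacity (22 August 2006 to 22 December 2006), pushing the deadline to 2 April 2007.
The other events in the timeline have no effect on the limitation period under the stated rules.
Filing on 3 March 2007 beat the 2 April 2007 deadline — the action is timely.

TIMELY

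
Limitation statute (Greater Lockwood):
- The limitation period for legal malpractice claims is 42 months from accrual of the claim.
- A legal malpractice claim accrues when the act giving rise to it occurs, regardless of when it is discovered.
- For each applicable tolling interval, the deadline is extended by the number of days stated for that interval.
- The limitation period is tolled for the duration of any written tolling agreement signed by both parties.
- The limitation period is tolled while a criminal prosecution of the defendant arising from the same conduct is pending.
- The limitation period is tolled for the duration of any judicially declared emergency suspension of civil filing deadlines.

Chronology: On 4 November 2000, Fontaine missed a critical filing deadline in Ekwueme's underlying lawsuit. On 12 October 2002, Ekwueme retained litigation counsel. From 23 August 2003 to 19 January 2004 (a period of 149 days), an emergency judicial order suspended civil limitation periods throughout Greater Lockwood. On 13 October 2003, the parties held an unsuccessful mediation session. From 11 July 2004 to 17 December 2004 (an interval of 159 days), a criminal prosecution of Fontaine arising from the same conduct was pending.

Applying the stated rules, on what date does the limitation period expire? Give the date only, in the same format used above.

8 March 2005

The claim accrued on 4 November 2000, when the wrongful act occurred.
The untolled deadline — 42 months after 4 November 2000 — is 4 May 2004.
Because the emergency suspension of filing deadlines ran from 23 August 2003 to 19 January 2004, the deadline is extended by 149 days to 30 September 2004.
The period was tolled for 159 days by the pending criminal prosecution (11 July 2004 to 17 December 2004), pushing the deadline to 8 March 2005.
The other events in the timeline have no effect on the limitation period under the stated rules.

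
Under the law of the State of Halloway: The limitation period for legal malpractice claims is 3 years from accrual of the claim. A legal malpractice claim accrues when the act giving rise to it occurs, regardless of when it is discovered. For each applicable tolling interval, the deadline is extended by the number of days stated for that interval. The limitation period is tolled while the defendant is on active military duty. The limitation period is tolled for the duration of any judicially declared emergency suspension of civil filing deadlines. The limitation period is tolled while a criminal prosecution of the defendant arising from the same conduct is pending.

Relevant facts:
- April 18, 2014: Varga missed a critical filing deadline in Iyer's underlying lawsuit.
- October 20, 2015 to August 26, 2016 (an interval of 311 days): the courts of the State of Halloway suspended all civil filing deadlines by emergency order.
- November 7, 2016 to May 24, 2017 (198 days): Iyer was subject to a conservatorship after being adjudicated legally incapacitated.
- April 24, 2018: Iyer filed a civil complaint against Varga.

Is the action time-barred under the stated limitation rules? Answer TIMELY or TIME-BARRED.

The claim accrued on April 18, 2014, the date of the act.
The untolled deadline — 3 years after April 18, 2014 — is April 18, 2017.
The period was tolled for 311 days by the emergency suspension of filing deadlines (October 20, 2015 to August 26, 2016), pushing the deadline to February 23, 2018.
The plaintiff's legal incapacity from November 7, 2016 to May 24, 2017 does not toll the period, because no stated rule makes the plaintiff's incapacity a tolling event.
Iyer filed on April 24, 2018, after the February 23, 2018 deadline, so the action is time-barred.

TIME-BARRED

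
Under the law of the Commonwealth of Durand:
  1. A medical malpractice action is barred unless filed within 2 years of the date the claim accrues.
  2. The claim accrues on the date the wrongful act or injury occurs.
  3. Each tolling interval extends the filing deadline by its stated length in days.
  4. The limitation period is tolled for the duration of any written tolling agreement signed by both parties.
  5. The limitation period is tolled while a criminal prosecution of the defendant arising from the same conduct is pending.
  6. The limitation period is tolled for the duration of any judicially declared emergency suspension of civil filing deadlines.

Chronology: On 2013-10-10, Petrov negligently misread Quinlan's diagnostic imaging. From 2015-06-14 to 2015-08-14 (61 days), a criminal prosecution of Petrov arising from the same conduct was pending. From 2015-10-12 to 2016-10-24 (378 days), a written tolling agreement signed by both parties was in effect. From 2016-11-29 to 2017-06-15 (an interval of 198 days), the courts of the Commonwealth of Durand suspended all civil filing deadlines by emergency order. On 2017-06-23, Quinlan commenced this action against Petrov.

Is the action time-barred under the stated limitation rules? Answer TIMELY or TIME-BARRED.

The claim accrued on 2013-10-10, when the wrongful act occurred.
2 years from 2013-10-10 is 2015-10-10.
Because the pending criminal prosecution ran from 2015-06-14 to 2015-08-14, the deadline is extended by 61 days to 2015-12-10.
The written tolling agreement from 2015-10-12 to 2016-10-24 tolled the period for 378 days, extending the deadline to 2016-12-22.
The period was tolled for 198 days by the emergency suspension of filing deadlines (2016-11-29 to 2017-06-15), pushing the deadline to 2017-07-08.
The 2017-06-23 filing precedes the 2017-07-08 deadline; the claim is timely.

TIMELY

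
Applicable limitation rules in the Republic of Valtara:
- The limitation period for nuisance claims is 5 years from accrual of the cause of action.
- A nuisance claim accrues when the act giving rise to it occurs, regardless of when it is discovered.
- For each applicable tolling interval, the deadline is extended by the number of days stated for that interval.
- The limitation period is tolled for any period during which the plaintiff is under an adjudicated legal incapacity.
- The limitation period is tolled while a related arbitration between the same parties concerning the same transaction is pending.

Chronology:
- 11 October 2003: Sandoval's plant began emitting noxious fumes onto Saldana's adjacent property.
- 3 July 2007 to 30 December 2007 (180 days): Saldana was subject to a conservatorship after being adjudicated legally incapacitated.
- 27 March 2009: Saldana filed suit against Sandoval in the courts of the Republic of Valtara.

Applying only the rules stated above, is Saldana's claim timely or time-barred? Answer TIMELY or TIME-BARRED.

The claim accrued on 11 October 2003, when the wrongful act occurred.
Adding the 5 years base period to 11 October 2003 gives a deadline of 11 October 2008, before any tolling.
The period was tolled for 180 days by the plaintiff's legal incapacity (3 July 2007 to 30 December 2007), pushing the deadline to 9 April 2009.
The 27 March 2009 filing precedes the 9 April 2009 deadline; the claim is timely.

TIMELY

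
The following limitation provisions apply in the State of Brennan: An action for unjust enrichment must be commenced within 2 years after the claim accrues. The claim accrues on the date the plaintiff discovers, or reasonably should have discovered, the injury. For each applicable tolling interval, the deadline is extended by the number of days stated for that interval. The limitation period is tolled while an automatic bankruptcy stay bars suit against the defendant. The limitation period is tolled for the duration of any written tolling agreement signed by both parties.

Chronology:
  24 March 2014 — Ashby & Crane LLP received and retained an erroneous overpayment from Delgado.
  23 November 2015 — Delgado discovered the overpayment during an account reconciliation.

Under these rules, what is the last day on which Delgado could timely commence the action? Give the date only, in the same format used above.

Accrual is tied to discovery, so the period began on 23 November 2015 rather than on 24 March 2014 when the act occurred.
2 years from 23 November 2015 is 23 November 2017.

23 November 2017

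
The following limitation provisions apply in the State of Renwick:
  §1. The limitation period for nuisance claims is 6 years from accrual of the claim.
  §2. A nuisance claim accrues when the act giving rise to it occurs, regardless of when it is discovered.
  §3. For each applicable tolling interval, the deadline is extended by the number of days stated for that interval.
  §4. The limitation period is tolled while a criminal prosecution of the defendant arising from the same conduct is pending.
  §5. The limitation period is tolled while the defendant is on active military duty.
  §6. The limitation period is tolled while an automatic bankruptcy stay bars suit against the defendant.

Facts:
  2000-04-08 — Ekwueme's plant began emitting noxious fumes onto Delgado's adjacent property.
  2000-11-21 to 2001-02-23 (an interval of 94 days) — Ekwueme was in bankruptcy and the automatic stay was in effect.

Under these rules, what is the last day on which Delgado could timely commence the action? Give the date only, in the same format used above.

The limitation period began to run on 2000-04-08.
The untolled deadline — 6 years after 2000-04-08 — is 2006-04-08.
The automatic bankruptcy stay from 2000-11-21 to 2001-02-23 tolled the period for 94 days, extending the deadline to 2006-07-11.

2006-07-11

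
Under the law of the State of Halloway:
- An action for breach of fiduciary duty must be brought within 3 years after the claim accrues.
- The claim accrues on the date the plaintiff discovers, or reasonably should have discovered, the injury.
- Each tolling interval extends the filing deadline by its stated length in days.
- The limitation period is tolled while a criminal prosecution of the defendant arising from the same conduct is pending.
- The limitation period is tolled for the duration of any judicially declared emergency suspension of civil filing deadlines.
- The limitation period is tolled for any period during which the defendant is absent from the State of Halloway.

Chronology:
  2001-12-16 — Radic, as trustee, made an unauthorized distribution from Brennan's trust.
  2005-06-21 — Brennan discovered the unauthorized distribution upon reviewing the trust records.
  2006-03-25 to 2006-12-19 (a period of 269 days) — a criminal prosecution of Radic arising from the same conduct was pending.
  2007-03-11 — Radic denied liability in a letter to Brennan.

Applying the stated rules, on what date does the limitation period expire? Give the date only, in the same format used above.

2009-03-17

The claim did not accrue until Brennan discovered the injury on 2005-06-21; the 2001-12-16 act date does not start the clock under the stated rule.
Adding the 3 years base period to 2005-06-21 gives a deadline of 2008-06-21, before any tolling.
The period was tolled for 269 days by the pending criminal prosecution (2006-03-25 to 2006-12-19), pushing the deadline to 2009-03-17.
The other events in the timeline have no effect on the limitation period under the stated rules.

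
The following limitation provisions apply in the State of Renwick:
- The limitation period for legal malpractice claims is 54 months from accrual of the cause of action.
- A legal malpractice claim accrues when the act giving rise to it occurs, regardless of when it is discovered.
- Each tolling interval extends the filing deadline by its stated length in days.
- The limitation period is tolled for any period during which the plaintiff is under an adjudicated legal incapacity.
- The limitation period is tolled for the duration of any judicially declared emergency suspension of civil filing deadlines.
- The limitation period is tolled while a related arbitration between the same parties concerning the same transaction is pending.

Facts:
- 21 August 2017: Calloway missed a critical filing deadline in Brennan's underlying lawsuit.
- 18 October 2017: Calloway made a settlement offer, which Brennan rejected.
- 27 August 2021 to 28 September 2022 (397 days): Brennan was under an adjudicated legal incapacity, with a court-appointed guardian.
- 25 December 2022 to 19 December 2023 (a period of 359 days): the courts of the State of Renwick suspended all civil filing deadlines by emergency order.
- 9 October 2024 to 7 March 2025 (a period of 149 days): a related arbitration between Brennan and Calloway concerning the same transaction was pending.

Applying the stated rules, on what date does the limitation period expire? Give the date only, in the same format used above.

18 March 2024

The cause of action accrued on 21 August 2017, the date of the act.
The untolled deadline — 54 months after 21 August 2017 — is 21 February 2022.
The period was tolled for 397 days by the plaintiff's legal incapacity (27 August 2021 to 28 September 2022), pushing the deadline to 25 March 2023.
Because the emergency suspension of filing deadlines ran from 25 December 2022 to 19 December 2023, the deadline is extended by 359 days to 18 March 2024.
The pending related arbitration from 9 October 2024 to 7 March 2025 began after the period had already run on 18 March 2024, so it has no tolling effect.
The other events in the timeline have no effect on the limitation period under the stated rules.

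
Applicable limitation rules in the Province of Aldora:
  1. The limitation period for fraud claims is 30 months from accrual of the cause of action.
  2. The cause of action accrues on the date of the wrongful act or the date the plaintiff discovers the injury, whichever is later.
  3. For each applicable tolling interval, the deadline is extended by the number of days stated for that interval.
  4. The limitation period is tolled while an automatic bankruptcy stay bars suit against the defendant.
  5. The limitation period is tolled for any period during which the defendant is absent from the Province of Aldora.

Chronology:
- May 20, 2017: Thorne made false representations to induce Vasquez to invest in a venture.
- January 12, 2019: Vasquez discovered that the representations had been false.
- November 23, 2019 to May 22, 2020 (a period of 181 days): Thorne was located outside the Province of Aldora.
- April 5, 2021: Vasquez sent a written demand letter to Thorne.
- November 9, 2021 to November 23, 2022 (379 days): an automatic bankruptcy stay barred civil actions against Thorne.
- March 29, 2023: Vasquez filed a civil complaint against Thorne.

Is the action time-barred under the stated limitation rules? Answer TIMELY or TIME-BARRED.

TIME-BARRED

Taking the later of the act (May 20, 2017) and discovery (January 12, 2019), the claim accrued on January 12, 2019.
Adding the 30 months base period to January 12, 2019 gives a deadline of July 12, 2021, before any tolling.
The period was tolled for 181 days by the defendant's absence from the jurisdiction (November 23, 2019 to May 22, 2020), pushing the deadline to January 9, 2022.
The automatic bankruptcy stay from November 9, 2021 to November 23, 2022 tolled the period for 379 days, extending the deadline to January 23, 2023.
The other events in the timeline have no effect on the limitation period under the stated rules.
Vasquez filed on March 29, 2023, after the January 23, 2023 deadline, so the action is time-barred.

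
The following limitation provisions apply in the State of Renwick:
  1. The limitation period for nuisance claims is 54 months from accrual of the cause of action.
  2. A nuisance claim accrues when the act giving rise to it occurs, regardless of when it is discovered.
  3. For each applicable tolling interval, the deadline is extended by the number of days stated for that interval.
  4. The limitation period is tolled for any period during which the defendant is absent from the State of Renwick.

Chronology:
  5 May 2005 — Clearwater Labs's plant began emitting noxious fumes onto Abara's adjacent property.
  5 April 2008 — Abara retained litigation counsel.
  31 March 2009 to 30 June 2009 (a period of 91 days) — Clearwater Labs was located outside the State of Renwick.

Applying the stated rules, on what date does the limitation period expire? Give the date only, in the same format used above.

4 February 2010

The claim accrued on 5 May 2005, when the wrongful act occurred.
Adding the 54 months base period to 5 May 2005 gives a deadline of 5 November 2009, before any tolling.
Because the defendant's absence from the jurisdiction ran from 31 March 2009 to 30 June 2009, the deadline is extended by 91 days to 4 February 2010.
None of the other events listed affects the running of the period under the stated rules.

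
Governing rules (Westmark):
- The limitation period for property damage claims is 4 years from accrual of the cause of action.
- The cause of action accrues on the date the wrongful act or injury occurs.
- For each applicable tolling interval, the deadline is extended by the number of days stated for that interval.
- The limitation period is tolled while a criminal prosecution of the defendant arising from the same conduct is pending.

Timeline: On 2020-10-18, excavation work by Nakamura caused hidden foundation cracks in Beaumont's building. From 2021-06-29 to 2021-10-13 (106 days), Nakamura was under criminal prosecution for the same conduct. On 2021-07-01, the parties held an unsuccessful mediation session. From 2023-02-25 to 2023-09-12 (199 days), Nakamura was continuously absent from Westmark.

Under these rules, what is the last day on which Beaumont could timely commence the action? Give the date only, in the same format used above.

2025-02-01

The cause of action accrued on 2020-10-18, the date of the act.
4 years from 2020-10-18 is 2024-10-18.
The period was tolled for 106 days by the pending criminal prosecution (2021-06-29 to 2021-10-13), pushing the deadline to 2025-02-01.
No stated provision tolls the period for the defendant's absence, so the interval from 2023-02-25 to 2023-09-12 has no effect on the deadline.
The other events in the timeline have no effect on the limitation period under the stated rules.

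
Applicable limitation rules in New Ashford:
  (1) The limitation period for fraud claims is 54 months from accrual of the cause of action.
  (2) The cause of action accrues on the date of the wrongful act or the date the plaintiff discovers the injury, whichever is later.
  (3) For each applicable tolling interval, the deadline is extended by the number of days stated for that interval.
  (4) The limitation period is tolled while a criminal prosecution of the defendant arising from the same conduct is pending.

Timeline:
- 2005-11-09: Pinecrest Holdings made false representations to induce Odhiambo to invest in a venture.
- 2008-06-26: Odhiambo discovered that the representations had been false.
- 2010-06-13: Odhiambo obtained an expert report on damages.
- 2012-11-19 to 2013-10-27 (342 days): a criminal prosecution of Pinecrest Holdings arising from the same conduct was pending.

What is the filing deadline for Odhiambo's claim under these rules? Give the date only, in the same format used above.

2013-12-03

Because discovery on 2008-06-26 post-dates the 2005-11-09 act, accrual under the later-of rule falls on 2008-06-26.
Adding the 54 months base period to 2008-06-26 gives a deadline of 2012-12-26, before any tolling.
The period was tolled for 342 days by the pending criminal prosecution (2012-11-19 to 2013-10-27), pushing the deadline to 2013-12-03.
Nothing else in the chronology tolls or restarts the period.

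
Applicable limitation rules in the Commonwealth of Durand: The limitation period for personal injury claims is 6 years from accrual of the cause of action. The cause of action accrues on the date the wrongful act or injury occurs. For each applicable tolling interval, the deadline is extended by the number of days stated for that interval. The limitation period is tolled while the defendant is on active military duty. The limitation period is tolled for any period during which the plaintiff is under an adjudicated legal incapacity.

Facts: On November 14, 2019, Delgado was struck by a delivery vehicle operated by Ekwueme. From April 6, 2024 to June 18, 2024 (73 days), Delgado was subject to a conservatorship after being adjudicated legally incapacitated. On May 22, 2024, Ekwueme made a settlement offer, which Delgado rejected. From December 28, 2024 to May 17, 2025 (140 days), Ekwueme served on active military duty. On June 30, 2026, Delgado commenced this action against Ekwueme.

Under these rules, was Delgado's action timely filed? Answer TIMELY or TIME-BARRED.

The limitation period began to run on November 14, 2019.
6 years from November 14, 2019 is November 14, 2025.
Because the plaintiff's legal incapacity ran from April 6, 2024 to June 18, 2024, the deadline is extended by 73 days to January 26, 2026.
The period was tolled for 140 days by the defendant's active military service (December 28, 2024 to May 17, 2025), pushing the deadline to June 15, 2026.
Nothing else in the chronology tolls or restarts the period.
Delgado filed on June 30, 2026, after the June 15, 2026 deadline, so the action is time-barred.

TIME-BARRED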